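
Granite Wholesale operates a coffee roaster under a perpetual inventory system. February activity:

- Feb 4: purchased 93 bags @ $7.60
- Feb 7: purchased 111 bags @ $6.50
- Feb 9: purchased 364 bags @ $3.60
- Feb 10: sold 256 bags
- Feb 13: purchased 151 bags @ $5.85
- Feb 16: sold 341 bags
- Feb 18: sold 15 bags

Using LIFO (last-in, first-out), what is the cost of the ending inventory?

Ending inventory = $797.80

Feb 10, 256 sold [LIFO — newest first]: 256 @ $3.60 = $921.60
Feb 16, 341 sold [LIFO — newest first]: 151 @ $5.85 + 108 @ $3.60 + 82 @ $6.50 = $1,805.15
Feb 18, 15 sold [LIFO — newest first]: 15 @ $6.50 = $97.50
Total COGS = $921.60 + $1,805.15 + $97.50 = $2,824.25
Ending inventory: 93 @ $7.60 + 14 @ $6.50 = $797.80
Check: goods available $3,622.05 = COGS $2,824.25 + ending $797.80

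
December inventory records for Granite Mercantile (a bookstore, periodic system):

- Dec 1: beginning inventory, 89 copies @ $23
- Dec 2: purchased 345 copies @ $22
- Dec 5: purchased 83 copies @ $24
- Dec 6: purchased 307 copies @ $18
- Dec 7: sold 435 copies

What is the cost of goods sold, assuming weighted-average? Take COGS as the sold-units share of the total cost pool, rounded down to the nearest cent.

Dec 7, sell 435: 435/824 × $17,155.00 → $9,056.34
Ending inventory (cost pool remaining) = $8,098.66
Check: goods available $17,155.00 = COGS $9,056.34 + ending $8,098.66

COGS = $9,056.34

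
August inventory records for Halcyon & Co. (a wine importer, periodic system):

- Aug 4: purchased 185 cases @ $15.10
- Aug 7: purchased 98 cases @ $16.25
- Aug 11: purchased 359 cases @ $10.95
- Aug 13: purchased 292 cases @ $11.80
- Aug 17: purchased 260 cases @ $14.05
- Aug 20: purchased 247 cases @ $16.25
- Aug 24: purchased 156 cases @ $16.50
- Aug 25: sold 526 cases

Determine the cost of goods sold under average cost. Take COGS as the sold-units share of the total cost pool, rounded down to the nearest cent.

Aug 25, sell 526: 526/1597 × $22,003.40 → $7,247.20
Ending inventory (cost pool remaining) = $14,756.20
Check: goods available $22,003.40 = COGS $7,247.20 + ending $14,756.20

COGS = $7,247.20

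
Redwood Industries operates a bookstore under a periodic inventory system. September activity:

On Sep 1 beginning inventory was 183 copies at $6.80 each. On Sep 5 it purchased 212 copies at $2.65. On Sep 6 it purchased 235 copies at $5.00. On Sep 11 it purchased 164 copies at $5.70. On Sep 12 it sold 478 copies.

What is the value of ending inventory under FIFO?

Ending inventory = $1,694.80

Sep 12, 478 sold [FIFO — oldest first]: 183 @ $6.80 + 212 @ $2.65 + 83 @ $5.00 = $2,221.20
Ending inventory: 152 @ $5.00 + 164 @ $5.70 = $1,694.80
Check: goods available $3,916.00 = COGS $2,221.20 + ending $1,694.80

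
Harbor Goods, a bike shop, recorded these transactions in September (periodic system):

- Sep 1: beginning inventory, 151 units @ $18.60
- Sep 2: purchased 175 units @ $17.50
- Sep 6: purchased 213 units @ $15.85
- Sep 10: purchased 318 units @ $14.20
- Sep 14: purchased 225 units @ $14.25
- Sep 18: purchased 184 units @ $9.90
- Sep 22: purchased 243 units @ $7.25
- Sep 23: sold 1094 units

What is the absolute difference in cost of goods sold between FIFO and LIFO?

FIFO COGS: 151 @ $18.60 + 175 @ $17.50 + 213 @ $15.85 + 318 @ $14.20 + 225 @ $14.25 + 12 @ $9.90 = $17,087.80
LIFO COGS: 243 @ $7.25 + 184 @ $9.90 + 225 @ $14.25 + 318 @ $14.20 + 124 @ $15.85 = $13,270.60
Difference = |$17,087.80 − $13,270.60| = $3,817.20

$3,817.20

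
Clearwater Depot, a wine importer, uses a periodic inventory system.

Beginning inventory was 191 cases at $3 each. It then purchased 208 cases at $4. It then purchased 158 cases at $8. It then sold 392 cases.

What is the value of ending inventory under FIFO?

Sale 1 (392) [FIFO — oldest first]: 191 @ $3 + 201 @ $4 = $1,377
Ending inventory: 7 @ $4 + 158 @ $8 = $1,292
Check: goods available $2,669 = COGS $1,377 + ending $1,292

Ending inventory = $1,292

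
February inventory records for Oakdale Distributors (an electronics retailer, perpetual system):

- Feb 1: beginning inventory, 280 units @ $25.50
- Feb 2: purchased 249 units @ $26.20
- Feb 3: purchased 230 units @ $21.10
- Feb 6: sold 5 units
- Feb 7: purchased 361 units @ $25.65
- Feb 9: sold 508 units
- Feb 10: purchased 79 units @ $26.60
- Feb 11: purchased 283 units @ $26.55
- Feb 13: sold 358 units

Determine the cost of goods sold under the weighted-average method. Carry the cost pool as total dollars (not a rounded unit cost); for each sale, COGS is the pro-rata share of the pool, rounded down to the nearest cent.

After Feb 1: 280 on hand, pool $7,140.00 (≈ $25.5000 each)
After Feb 2: 529 on hand, pool $13,663.80 (≈ $25.8295 each)
After Feb 3: 759 on hand, pool $18,516.80 (≈ $24.3963 each)
Feb 6, sell 5: 5/759 × $18,516.80 → $121.98
After Feb 7: 1115 on hand, pool $27,654.47 (≈ $24.8022 each)
Feb 9, sell 508: 508/1115 × $27,654.47 → $12,599.52
After Feb 10: 686 on hand, pool $17,156.35 (≈ $25.0093 each)
After Feb 11: 969 on hand, pool $24,670.00 (≈ $25.4592 each)
Feb 13, sell 358: 358/969 × $24,670.00 → $9,114.40
Total COGS = $121.98 + $12,599.52 + $9,114.40 = $21,835.90
Ending inventory (cost pool remaining) = $15,555.60
Check: goods available $37,391.50 = COGS $21,835.90 + ending $15,555.60

COGS = $21,835.90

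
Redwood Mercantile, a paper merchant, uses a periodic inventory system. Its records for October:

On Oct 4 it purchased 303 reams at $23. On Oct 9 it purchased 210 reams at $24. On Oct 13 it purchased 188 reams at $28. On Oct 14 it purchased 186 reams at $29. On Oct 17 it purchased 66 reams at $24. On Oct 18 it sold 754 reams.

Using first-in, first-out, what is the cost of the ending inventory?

Oct 18, 754 sold [FIFO — oldest first]: 303 @ $23 + 210 @ $24 + 188 @ $28 + 53 @ $29 = $18,810
Ending inventory: 133 @ $29 + 66 @ $24 = $5,441
Check: goods available $24,251 = COGS $18,810 + ending $5,441

Ending inventory = $5,441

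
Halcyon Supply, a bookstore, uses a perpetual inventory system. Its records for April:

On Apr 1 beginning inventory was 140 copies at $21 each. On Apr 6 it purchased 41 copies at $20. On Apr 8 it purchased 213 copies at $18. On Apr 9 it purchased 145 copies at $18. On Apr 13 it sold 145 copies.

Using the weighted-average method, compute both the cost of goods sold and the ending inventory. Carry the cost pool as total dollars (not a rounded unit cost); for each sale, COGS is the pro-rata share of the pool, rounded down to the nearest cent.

COGS = $2,745.04; ending inventory = $7,458.96

After Apr 1: 140 on hand, pool $2,940.00 (≈ $21.0000 each)
After Apr 6: 181 on hand, pool $3,760.00 (≈ $20.7735 each)
After Apr 8: 394 on hand, pool $7,594.00 (≈ $19.2741 each)
After Apr 9: 539 on hand, pool $10,204.00 (≈ $18.9314 each)
Apr 13, sell 145: 145/539 × $10,204.00 → $2,745.04
Ending inventory (cost pool remaining) = $7,458.96
Check: goods available $10,204.00 = COGS $2,745.04 + ending $7,458.96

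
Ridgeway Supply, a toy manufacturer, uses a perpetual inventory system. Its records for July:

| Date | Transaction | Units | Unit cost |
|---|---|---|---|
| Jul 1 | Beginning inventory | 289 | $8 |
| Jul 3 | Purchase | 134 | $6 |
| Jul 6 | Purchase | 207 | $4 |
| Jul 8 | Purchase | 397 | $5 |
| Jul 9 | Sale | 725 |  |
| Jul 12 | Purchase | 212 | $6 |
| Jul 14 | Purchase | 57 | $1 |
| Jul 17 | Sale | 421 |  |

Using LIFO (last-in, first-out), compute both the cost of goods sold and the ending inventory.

Jul 9, 725 sold [LIFO — newest first]: 397 @ $5 + 207 @ $4 + 121 @ $6 = $3,539
Jul 17, 421 sold [LIFO — newest first]: 57 @ $1 + 212 @ $6 + 13 @ $6 + 139 @ $8 = $2,519
Total COGS = $3,539 + $2,519 = $6,058
Ending inventory: 150 @ $8 = $1,200
Check: goods available $7,258 = COGS $6,058 + ending $1,200

COGS = $6,058; ending inventory = $1,200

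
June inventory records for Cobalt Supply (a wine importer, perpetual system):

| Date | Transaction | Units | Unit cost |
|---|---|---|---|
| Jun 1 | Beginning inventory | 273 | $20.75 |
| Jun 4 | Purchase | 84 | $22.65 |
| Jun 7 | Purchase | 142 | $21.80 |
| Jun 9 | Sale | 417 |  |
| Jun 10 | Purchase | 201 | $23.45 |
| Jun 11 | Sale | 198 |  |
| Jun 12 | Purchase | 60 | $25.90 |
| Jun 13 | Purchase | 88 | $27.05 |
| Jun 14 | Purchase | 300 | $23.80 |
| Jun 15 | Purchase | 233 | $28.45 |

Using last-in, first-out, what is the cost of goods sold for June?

Jun 9, 417 sold [LIFO — newest first]: 142 @ $21.80 + 84 @ $22.65 + 191 @ $20.75 = $8,961.45
Jun 11, 198 sold [LIFO — newest first]: 198 @ $23.45 = $4,643.10
Total COGS = $8,961.45 + $4,643.10 = $13,604.55
Ending inventory: 82 @ $20.75 + 3 @ $23.45 + 60 @ $25.90 + 88 @ $27.05 + 300 @ $23.80 + 233 @ $28.45 = $19,475.10

COGS = $13,604.55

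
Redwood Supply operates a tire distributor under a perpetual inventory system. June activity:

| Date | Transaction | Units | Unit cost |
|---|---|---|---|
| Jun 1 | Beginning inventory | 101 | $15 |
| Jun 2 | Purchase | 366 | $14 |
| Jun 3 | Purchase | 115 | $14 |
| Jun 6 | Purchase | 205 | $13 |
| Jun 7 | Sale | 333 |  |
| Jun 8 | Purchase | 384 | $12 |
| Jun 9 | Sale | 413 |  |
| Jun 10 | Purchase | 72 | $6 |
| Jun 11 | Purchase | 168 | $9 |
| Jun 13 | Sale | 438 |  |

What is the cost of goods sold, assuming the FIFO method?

Jun 7, 333 sold [FIFO — oldest first]: 101 @ $15 + 232 @ $14 = $4,763
Jun 9, 413 sold [FIFO — oldest first]: 134 @ $14 + 115 @ $14 + 164 @ $13 = $5,618
Jun 13, 438 sold [FIFO — oldest first]: 41 @ $13 + 384 @ $12 + 13 @ $6 = $5,219
Total COGS = $4,763 + $5,618 + $5,219 = $15,600
Ending inventory: 59 @ $6 + 168 @ $9 = $1,866

COGS = $15,600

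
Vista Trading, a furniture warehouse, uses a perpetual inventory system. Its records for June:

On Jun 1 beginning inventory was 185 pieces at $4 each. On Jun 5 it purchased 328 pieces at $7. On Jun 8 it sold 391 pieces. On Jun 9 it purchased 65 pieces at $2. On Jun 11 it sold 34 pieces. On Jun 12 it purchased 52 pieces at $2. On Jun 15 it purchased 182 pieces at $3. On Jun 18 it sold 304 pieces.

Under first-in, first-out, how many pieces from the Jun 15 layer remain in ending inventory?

83

Jun 8, 391 sold [FIFO — oldest first]: 185 @ $4 + 206 @ $7 = $2,182
Jun 11, 34 sold [FIFO — oldest first]: 34 @ $7 = $238
Jun 18, 304 sold [FIFO — oldest first]: 88 @ $7 + 65 @ $2 + 52 @ $2 + 99 @ $3 = $1,147
Total COGS = $2,182 + $238 + $1,147 = $3,567
Ending inventory: 83 @ $3 = $249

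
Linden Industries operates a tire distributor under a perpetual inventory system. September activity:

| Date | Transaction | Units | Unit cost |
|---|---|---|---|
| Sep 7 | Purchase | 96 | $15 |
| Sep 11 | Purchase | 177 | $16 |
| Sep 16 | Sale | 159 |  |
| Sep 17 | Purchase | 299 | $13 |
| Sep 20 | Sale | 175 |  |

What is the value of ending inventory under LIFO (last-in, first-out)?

Ending inventory = $3,340

Sep 16, 159 sold [LIFO — newest first]: 159 @ $16 = $2,544
Sep 20, 175 sold [LIFO — newest first]: 175 @ $13 = $2,275
Total COGS = $2,544 + $2,275 = $4,819
Ending inventory: 96 @ $15 + 18 @ $16 + 124 @ $13 = $3,340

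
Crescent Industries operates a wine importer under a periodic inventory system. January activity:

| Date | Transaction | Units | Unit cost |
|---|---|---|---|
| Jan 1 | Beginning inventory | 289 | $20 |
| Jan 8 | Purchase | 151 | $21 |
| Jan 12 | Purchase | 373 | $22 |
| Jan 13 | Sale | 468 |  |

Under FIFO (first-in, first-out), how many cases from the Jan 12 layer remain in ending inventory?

345

Jan 13, 468 sold [FIFO — oldest first]: 289 @ $20 + 151 @ $21 + 28 @ $22 = $9,567
Ending inventory: 345 @ $22 = $7,590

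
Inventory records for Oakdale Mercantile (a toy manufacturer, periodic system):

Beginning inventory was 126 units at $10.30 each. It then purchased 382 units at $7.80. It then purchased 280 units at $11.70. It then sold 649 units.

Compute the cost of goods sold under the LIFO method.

Sale 1 (649) [LIFO — newest first]: 280 @ $11.70 + 369 @ $7.80 = $6,154.20
Ending inventory: 126 @ $10.30 + 13 @ $7.80 = $1,399.20
Check: goods available $7,553.40 = COGS $6,154.20 + ending $1,399.20

COGS = $6,154.20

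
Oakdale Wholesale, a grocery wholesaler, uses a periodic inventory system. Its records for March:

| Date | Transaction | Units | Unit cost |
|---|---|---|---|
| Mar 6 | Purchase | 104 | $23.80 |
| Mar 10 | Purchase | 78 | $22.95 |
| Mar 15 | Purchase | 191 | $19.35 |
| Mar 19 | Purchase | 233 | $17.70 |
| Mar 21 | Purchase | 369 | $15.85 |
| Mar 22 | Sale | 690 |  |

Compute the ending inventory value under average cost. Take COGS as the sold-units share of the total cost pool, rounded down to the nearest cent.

Ending inventory = $5,242.22

Mar 22, sell 690: 690/975 × $17,933.90 → $12,691.68
Ending inventory (cost pool remaining) = $5,242.22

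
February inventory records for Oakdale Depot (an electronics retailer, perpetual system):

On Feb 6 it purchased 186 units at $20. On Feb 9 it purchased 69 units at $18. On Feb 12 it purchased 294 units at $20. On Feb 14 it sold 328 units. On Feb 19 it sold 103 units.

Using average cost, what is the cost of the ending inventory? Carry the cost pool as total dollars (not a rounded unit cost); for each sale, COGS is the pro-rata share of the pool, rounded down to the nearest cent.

Ending inventory = $2,330.34

After Feb 6: 186 on hand, pool $3,720.00 (≈ $20.0000 each)
After Feb 9: 255 on hand, pool $4,962.00 (≈ $19.4588 each)
After Feb 12: 549 on hand, pool $10,842.00 (≈ $19.7486 each)
Feb 14, sell 328: 328/549 × $10,842.00 → $6,477.55
Feb 19, sell 103: 103/221 × $4,364.45 → $2,034.11
Total COGS = $6,477.55 + $2,034.11 = $8,511.66
Ending inventory (cost pool remaining) = $2,330.34
Check: goods available $10,842.00 = COGS $8,511.66 + ending $2,330.34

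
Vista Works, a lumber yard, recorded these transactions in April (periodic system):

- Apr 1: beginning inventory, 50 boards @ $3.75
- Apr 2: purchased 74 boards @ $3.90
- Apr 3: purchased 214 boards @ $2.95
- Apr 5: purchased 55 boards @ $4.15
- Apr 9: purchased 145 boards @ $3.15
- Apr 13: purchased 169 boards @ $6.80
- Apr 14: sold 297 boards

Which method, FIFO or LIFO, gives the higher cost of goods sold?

FIFO COGS: 50 @ $3.75 + 74 @ $3.90 + 173 @ $2.95 = $986.45
LIFO COGS: 169 @ $6.80 + 128 @ $3.15 = $1,552.40

LIFO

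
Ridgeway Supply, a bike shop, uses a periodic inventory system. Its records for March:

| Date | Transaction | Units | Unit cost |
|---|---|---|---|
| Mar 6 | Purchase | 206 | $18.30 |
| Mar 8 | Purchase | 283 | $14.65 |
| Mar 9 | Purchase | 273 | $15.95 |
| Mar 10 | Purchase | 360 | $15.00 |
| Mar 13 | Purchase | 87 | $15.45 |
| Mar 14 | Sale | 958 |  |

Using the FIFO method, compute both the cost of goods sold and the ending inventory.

COGS = $15,210.10; ending inventory = $3,804.15

Mar 14, 958 sold [FIFO — oldest first]: 206 @ $18.30 + 283 @ $14.65 + 273 @ $15.95 + 196 @ $15.00 = $15,210.10
Ending inventory: 164 @ $15.00 + 87 @ $15.45 = $3,804.15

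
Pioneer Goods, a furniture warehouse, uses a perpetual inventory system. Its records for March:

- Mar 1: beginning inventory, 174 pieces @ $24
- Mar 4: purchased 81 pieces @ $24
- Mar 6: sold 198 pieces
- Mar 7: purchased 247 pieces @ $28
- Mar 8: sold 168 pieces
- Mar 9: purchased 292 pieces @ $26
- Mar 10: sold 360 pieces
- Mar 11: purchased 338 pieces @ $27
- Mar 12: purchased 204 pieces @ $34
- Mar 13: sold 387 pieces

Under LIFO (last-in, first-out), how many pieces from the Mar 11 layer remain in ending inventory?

155

Mar 6, 198 sold [LIFO — newest first]: 81 @ $24 + 117 @ $24 = $4,752
Mar 8, 168 sold [LIFO — newest first]: 168 @ $28 = $4,704
Mar 10, 360 sold [LIFO — newest first]: 292 @ $26 + 68 @ $28 = $9,496
Mar 13, 387 sold [LIFO — newest first]: 204 @ $34 + 183 @ $27 = $11,877
Total COGS = $4,752 + $4,704 + $9,496 + $11,877 = $30,829
Ending inventory: 57 @ $24 + 11 @ $28 + 155 @ $27 = $5,861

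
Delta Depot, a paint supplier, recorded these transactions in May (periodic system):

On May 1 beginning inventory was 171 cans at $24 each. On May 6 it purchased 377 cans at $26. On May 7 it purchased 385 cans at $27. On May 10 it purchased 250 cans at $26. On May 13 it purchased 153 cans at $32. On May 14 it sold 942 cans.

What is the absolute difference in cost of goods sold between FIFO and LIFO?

FIFO COGS: 171 @ $24 + 377 @ $26 + 385 @ $27 + 9 @ $26 = $24,535
LIFO COGS: 153 @ $32 + 250 @ $26 + 385 @ $27 + 154 @ $26 = $25,795
Difference = |$24,535 − $25,795| = $1,260

$1,260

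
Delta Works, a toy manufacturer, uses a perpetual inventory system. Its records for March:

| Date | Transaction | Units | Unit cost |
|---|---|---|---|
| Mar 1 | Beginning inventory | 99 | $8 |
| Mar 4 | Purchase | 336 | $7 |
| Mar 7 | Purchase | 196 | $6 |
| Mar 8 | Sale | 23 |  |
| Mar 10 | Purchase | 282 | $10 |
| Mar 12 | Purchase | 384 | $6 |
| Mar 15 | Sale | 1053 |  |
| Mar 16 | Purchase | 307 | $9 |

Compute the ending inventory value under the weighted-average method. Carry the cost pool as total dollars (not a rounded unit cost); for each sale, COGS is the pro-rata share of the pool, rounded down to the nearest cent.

After Mar 1: 99 on hand, pool $792.00 (≈ $8.0000 each)
After Mar 4: 435 on hand, pool $3,144.00 (≈ $7.2276 each)
After Mar 7: 631 on hand, pool $4,320.00 (≈ $6.8463 each)
Mar 8, sell 23: 23/631 × $4,320.00 → $157.46
After Mar 10: 890 on hand, pool $6,982.54 (≈ $7.8456 each)
After Mar 12: 1274 on hand, pool $9,286.54 (≈ $7.2893 each)
Mar 15, sell 1053: 1053/1274 × $9,286.54 → $7,675.60
After Mar 16: 528 on hand, pool $4,373.94 (≈ $8.2840 each)
Total COGS = $157.46 + $7,675.60 = $7,833.06
Ending inventory (cost pool remaining) = $4,373.94
Check: goods available $12,207.00 = COGS $7,833.06 + ending $4,373.94

Ending inventory = $4,373.94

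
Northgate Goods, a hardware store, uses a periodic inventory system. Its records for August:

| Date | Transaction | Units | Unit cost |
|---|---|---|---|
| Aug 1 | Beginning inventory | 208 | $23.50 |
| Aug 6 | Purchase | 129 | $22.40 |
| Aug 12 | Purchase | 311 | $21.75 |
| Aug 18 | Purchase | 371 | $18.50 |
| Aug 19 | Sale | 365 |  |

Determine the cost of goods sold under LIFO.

Aug 19, 365 sold [LIFO — newest first]: 365 @ $18.50 = $6,752.50
Ending inventory: 208 @ $23.50 + 129 @ $22.40 + 311 @ $21.75 + 6 @ $18.50 = $14,652.85

COGS = $6,752.50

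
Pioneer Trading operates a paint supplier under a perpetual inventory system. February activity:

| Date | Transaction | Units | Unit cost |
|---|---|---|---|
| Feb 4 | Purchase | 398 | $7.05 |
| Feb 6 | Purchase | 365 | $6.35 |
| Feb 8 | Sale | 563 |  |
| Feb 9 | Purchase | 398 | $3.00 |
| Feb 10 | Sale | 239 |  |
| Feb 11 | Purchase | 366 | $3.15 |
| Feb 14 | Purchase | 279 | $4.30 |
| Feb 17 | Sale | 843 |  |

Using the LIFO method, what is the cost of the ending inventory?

Ending inventory = $1,135.05

Feb 8, 563 sold [LIFO — newest first]: 365 @ $6.35 + 198 @ $7.05 = $3,713.65
Feb 10, 239 sold [LIFO — newest first]: 239 @ $3.00 = $717.00
Feb 17, 843 sold [LIFO — newest first]: 279 @ $4.30 + 366 @ $3.15 + 159 @ $3.00 + 39 @ $7.05 = $3,104.55
Total COGS = $3,713.65 + $717.00 + $3,104.55 = $7,535.20
Ending inventory: 161 @ $7.05 = $1,135.05
Check: goods available $8,670.25 = COGS $7,535.20 + ending $1,135.05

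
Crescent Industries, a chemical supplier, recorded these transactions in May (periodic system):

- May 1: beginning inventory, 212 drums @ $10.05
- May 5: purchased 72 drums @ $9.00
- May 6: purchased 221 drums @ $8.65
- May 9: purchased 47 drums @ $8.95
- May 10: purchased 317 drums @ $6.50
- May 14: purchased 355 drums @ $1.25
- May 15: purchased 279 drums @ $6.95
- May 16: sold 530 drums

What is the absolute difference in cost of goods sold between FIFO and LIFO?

FIFO COGS: 212 @ $10.05 + 72 @ $9.00 + 221 @ $8.65 + 25 @ $8.95 = $4,914.00
LIFO COGS: 279 @ $6.95 + 251 @ $1.25 = $2,252.80
Difference = |$4,914.00 − $2,252.80| = $2,661.20

$2,661.20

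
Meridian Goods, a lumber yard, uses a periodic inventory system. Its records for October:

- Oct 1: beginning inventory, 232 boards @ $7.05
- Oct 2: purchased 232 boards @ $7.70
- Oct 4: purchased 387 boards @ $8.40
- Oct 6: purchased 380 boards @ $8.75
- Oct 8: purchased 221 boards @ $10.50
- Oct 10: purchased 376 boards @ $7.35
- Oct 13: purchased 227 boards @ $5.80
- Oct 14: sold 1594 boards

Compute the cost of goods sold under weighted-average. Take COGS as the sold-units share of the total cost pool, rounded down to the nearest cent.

Oct 14, sell 1594: 1594/2055 × $16,398.50 → $12,719.80
Ending inventory (cost pool remaining) = $3,678.70

COGS = $12,719.80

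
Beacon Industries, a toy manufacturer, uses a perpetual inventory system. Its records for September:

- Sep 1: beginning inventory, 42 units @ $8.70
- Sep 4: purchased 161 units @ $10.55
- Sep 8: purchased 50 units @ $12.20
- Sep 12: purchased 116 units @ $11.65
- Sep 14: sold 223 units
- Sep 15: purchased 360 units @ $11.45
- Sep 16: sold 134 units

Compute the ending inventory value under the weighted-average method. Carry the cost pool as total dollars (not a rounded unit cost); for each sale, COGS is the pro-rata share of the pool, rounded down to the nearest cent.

Ending inventory = $4,201.32

After Sep 1: 42 on hand, pool $365.40 (≈ $8.7000 each)
After Sep 4: 203 on hand, pool $2,063.95 (≈ $10.1672 each)
After Sep 8: 253 on hand, pool $2,673.95 (≈ $10.5690 each)
After Sep 12: 369 on hand, pool $4,025.35 (≈ $10.9088 each)
Sep 14, sell 223: 223/369 × $4,025.35 → $2,432.66
After Sep 15: 506 on hand, pool $5,714.69 (≈ $11.2939 each)
Sep 16, sell 134: 134/506 × $5,714.69 → $1,513.37
Total COGS = $2,432.66 + $1,513.37 = $3,946.03
Ending inventory (cost pool remaining) = $4,201.32
Check: goods available $8,147.35 = COGS $3,946.03 + ending $4,201.32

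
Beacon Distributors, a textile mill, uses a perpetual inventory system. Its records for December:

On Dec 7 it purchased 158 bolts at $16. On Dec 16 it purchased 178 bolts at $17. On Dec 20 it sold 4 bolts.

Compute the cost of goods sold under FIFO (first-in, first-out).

COGS = $64

Dec 20, 4 sold [FIFO — oldest first]: 4 @ $16 = $64
Ending inventory: 154 @ $16 + 178 @ $17 = $5,490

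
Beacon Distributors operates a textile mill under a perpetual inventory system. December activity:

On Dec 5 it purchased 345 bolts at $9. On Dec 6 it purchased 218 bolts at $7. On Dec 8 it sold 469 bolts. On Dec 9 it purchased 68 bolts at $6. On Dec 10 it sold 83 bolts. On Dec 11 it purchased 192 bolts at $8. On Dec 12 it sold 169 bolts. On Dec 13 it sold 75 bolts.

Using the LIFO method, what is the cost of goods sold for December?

Dec 8, 469 sold [LIFO — newest first]: 218 @ $7 + 251 @ $9 = $3,785
Dec 10, 83 sold [LIFO — newest first]: 68 @ $6 + 15 @ $9 = $543
Dec 12, 169 sold [LIFO — newest first]: 169 @ $8 = $1,352
Dec 13, 75 sold [LIFO — newest first]: 23 @ $8 + 52 @ $9 = $652
Total COGS = $3,785 + $543 + $1,352 + $652 = $6,332
Ending inventory: 27 @ $9 = $243

COGS = $6,332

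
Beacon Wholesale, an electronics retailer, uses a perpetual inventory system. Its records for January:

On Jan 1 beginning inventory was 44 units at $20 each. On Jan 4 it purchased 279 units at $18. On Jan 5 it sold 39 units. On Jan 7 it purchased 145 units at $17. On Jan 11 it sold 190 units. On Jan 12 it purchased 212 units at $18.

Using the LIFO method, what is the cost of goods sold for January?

COGS = $3,977

Jan 5, 39 sold [LIFO — newest first]: 39 @ $18 = $702
Jan 11, 190 sold [LIFO — newest first]: 145 @ $17 + 45 @ $18 = $3,275
Total COGS = $702 + $3,275 = $3,977
Ending inventory: 44 @ $20 + 195 @ $18 + 212 @ $18 = $8,206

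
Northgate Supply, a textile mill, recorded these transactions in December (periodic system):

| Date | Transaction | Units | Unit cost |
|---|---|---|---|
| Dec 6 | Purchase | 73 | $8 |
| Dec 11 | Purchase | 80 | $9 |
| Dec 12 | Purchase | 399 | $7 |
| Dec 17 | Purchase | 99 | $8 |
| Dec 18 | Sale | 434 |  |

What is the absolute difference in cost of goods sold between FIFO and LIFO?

FIFO COGS: 73 @ $8 + 80 @ $9 + 281 @ $7 = $3,271
LIFO COGS: 99 @ $8 + 335 @ $7 = $3,137
Difference = |$3,271 − $3,137| = $134

$134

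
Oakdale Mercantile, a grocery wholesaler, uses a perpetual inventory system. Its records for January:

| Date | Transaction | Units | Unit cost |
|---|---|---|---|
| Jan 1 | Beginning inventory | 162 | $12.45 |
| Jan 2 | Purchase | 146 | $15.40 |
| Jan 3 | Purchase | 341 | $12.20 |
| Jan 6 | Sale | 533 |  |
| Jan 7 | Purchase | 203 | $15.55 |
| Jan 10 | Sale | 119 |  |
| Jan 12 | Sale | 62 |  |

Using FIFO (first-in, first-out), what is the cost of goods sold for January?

COGS = $9,436.25

Jan 6, 533 sold [FIFO — oldest first]: 162 @ $12.45 + 146 @ $15.40 + 225 @ $12.20 = $7,010.30
Jan 10, 119 sold [FIFO — oldest first]: 116 @ $12.20 + 3 @ $15.55 = $1,461.85
Jan 12, 62 sold [FIFO — oldest first]: 62 @ $15.55 = $964.10
Total COGS = $7,010.30 + $1,461.85 + $964.10 = $9,436.25
Ending inventory: 138 @ $15.55 = $2,145.90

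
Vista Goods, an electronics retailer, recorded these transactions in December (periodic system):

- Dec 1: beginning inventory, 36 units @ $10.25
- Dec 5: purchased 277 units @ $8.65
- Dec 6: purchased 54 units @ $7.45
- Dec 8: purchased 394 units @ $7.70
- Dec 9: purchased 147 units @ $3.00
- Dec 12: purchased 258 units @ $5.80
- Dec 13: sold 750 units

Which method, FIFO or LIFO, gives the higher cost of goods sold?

FIFO COGS: 36 @ $10.25 + 277 @ $8.65 + 54 @ $7.45 + 383 @ $7.70 = $6,116.45
LIFO COGS: 258 @ $5.80 + 147 @ $3.00 + 345 @ $7.70 = $4,593.90

FIFO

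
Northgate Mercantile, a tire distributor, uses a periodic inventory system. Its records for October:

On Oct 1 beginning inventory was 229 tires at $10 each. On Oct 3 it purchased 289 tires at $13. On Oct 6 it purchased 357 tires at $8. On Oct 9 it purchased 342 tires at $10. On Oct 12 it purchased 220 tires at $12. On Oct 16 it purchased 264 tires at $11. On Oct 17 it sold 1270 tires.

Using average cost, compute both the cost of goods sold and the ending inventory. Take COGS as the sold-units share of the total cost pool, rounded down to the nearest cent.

Oct 17, sell 1270: 1270/1701 × $17,867.00 → $13,339.85
Ending inventory (cost pool remaining) = $4,527.15

COGS = $13,339.85; ending inventory = $4,527.15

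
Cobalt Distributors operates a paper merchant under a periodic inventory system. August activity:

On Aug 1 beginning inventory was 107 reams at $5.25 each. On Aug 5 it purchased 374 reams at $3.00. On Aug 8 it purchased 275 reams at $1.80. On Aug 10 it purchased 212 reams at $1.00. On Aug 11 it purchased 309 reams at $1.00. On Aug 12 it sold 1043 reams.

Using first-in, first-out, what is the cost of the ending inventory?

Ending inventory = $234.00

Aug 12, 1043 sold [FIFO — oldest first]: 107 @ $5.25 + 374 @ $3.00 + 275 @ $1.80 + 212 @ $1.00 + 75 @ $1.00 = $2,465.75
Ending inventory: 234 @ $1.00 = $234.00
Check: goods available $2,699.75 = COGS $2,465.75 + ending $234.00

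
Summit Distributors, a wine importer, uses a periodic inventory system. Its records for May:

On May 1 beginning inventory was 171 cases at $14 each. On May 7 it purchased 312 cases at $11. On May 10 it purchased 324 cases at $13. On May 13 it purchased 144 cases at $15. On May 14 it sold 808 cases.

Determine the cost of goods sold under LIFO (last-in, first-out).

May 14, 808 sold [LIFO — newest first]: 144 @ $15 + 324 @ $13 + 312 @ $11 + 28 @ $14 = $10,196
Ending inventory: 143 @ $14 = $2,002

COGS = $10,196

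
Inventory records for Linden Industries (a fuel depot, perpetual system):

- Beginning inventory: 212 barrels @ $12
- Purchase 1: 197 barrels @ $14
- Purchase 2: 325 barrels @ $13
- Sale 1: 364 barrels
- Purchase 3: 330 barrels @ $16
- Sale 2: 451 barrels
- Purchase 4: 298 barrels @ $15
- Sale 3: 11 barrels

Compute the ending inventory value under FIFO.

Ending inventory = $8,278

Sale 1 (364) [FIFO — oldest first]: 212 @ $12 + 152 @ $14 = $4,672
Sale 2 (451) [FIFO — oldest first]: 45 @ $14 + 325 @ $13 + 81 @ $16 = $6,151
Sale 3 (11) [FIFO — oldest first]: 11 @ $16 = $176
Total COGS = $4,672 + $6,151 + $176 = $10,999
Ending inventory: 238 @ $16 + 298 @ $15 = $8,278
Check: goods available $19,277 = COGS $10,999 + ending $8,278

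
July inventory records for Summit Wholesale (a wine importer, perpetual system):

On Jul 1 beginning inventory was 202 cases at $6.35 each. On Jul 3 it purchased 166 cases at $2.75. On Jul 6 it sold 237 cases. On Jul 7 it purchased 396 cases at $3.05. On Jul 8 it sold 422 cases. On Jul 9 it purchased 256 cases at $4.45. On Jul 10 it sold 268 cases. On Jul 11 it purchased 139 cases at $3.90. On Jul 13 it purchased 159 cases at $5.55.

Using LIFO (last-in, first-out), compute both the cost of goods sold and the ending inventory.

COGS = $3,495.65; ending inventory = $2,015.10

Jul 6, 237 sold [LIFO — newest first]: 166 @ $2.75 + 71 @ $6.35 = $907.35
Jul 8, 422 sold [LIFO — newest first]: 396 @ $3.05 + 26 @ $6.35 = $1,372.90
Jul 10, 268 sold [LIFO — newest first]: 256 @ $4.45 + 12 @ $6.35 = $1,215.40
Total COGS = $907.35 + $1,372.90 + $1,215.40 = $3,495.65
Ending inventory: 93 @ $6.35 + 139 @ $3.90 + 159 @ $5.55 = $2,015.10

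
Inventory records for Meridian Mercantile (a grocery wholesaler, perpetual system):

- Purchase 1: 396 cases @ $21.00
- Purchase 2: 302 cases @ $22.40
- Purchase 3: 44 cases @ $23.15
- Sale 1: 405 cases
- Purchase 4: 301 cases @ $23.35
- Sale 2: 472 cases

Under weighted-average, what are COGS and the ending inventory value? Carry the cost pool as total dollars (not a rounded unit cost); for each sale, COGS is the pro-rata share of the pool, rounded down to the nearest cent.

COGS = $19,396.56; ending inventory = $3,731.19

After Purchase 1: 396 on hand, pool $8,316.00 (≈ $21.0000 each)
After Purchase 2: 698 on hand, pool $15,080.80 (≈ $21.6057 each)
After Purchase 3: 742 on hand, pool $16,099.40 (≈ $21.6973 each)
Sale 1, sell 405: 405/742 × $16,099.40 → $8,787.40
After Purchase 4: 638 on hand, pool $14,340.35 (≈ $22.4770 each)
Sale 2, sell 472: 472/638 × $14,340.35 → $10,609.16
Total COGS = $8,787.40 + $10,609.16 = $19,396.56
Ending inventory (cost pool remaining) = $3,731.19
Check: goods available $23,127.75 = COGS $19,396.56 + ending $3,731.19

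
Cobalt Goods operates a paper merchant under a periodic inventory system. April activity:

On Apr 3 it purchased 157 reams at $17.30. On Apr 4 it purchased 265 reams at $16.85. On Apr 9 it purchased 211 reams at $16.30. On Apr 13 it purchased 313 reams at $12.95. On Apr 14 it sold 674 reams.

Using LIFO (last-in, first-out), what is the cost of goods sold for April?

COGS = $10,020.15

Apr 14, 674 sold [LIFO — newest first]: 313 @ $12.95 + 211 @ $16.30 + 150 @ $16.85 = $10,020.15
Ending inventory: 157 @ $17.30 + 115 @ $16.85 = $4,653.85
Check: goods available $14,674.00 = COGS $10,020.15 + ending $4,653.85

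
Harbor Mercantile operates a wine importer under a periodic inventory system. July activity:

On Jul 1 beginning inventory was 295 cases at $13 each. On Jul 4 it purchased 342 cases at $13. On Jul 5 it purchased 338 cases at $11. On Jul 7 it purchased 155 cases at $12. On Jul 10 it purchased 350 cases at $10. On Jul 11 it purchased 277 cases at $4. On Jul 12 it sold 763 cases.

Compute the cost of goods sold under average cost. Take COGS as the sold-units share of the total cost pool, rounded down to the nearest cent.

COGS = $8,019.53

Jul 12, sell 763: 763/1757 × $18,467.00 → $8,019.53
Ending inventory (cost pool remaining) = $10,447.47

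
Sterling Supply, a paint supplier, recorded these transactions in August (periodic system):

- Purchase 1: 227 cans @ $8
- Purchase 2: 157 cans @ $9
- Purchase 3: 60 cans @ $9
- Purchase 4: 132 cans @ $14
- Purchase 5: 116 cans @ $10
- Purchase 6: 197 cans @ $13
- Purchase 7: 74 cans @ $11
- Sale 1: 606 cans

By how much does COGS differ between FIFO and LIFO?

$1,249

FIFO COGS: 227 @ $8 + 157 @ $9 + 60 @ $9 + 132 @ $14 + 30 @ $10 = $5,917
LIFO COGS: 74 @ $11 + 197 @ $13 + 116 @ $10 + 132 @ $14 + 60 @ $9 + 27 @ $9 = $7,166
Difference = |$5,917 − $7,166| = $1,249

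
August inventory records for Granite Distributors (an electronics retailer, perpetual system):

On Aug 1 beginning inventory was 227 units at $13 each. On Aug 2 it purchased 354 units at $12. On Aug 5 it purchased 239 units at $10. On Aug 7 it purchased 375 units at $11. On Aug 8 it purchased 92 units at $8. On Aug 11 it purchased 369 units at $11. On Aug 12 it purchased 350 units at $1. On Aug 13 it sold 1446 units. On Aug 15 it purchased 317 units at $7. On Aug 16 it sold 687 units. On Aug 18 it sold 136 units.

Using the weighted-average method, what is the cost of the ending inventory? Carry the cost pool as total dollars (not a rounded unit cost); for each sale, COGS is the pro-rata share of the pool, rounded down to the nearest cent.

Ending inventory = $460.81

After Aug 1: 227 on hand, pool $2,951.00 (≈ $13.0000 each)
After Aug 2: 581 on hand, pool $7,199.00 (≈ $12.3907 each)
After Aug 5: 820 on hand, pool $9,589.00 (≈ $11.6939 each)
After Aug 7: 1195 on hand, pool $13,714.00 (≈ $11.4762 each)
After Aug 8: 1287 on hand, pool $14,450.00 (≈ $11.2277 each)
After Aug 11: 1656 on hand, pool $18,509.00 (≈ $11.1769 each)
After Aug 12: 2006 on hand, pool $18,859.00 (≈ $9.4013 each)
Aug 13, sell 1446: 1446/2006 × $18,859.00 → $13,594.27
After Aug 15: 877 on hand, pool $7,483.73 (≈ $8.5333 each)
Aug 16, sell 687: 687/877 × $7,483.73 → $5,862.39
Aug 18, sell 136: 136/190 × $1,621.34 → $1,160.53
Total COGS = $13,594.27 + $5,862.39 + $1,160.53 = $20,617.19
Ending inventory (cost pool remaining) = $460.81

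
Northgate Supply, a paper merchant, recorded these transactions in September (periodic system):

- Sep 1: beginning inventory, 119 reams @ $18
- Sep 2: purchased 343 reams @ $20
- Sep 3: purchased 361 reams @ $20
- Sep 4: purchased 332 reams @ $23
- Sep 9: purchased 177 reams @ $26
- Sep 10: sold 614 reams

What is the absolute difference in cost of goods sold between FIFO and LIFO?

FIFO COGS: 119 @ $18 + 343 @ $20 + 152 @ $20 = $12,042
LIFO COGS: 177 @ $26 + 332 @ $23 + 105 @ $20 = $14,338
Difference = |$12,042 − $14,338| = $2,296

$2,296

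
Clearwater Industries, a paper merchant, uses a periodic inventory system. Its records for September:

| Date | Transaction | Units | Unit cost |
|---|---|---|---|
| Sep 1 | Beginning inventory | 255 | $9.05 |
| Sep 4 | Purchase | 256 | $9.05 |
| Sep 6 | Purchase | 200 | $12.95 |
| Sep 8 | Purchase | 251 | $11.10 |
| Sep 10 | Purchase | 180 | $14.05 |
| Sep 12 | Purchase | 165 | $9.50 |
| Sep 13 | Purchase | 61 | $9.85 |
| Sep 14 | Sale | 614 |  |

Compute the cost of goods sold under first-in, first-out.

Sep 14, 614 sold [FIFO — oldest first]: 255 @ $9.05 + 256 @ $9.05 + 103 @ $12.95 = $5,958.40
Ending inventory: 97 @ $12.95 + 251 @ $11.10 + 180 @ $14.05 + 165 @ $9.50 + 61 @ $9.85 = $8,739.60

COGS = $5,958.40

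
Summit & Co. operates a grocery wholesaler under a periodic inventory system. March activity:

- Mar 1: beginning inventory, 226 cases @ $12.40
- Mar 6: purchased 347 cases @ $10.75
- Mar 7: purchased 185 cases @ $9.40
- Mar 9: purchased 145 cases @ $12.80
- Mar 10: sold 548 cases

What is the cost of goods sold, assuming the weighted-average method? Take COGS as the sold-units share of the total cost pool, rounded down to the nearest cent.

Mar 10, sell 548: 548/903 × $10,127.65 → $6,146.12
Ending inventory (cost pool remaining) = $3,981.53
Check: goods available $10,127.65 = COGS $6,146.12 + ending $3,981.53

COGS = $6,146.12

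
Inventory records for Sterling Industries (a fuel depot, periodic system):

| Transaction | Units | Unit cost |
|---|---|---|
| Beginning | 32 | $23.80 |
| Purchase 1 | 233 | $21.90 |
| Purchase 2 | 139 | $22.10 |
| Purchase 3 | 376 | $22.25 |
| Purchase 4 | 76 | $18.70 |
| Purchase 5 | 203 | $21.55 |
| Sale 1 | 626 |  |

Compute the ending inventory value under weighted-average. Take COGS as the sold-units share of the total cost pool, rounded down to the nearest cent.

Ending inventory = $9,444.25

Sale 1, sell 626: 626/1059 × $23,098.05 → $13,653.80
Ending inventory (cost pool remaining) = $9,444.25
Check: goods available $23,098.05 = COGS $13,653.80 + ending $9,444.25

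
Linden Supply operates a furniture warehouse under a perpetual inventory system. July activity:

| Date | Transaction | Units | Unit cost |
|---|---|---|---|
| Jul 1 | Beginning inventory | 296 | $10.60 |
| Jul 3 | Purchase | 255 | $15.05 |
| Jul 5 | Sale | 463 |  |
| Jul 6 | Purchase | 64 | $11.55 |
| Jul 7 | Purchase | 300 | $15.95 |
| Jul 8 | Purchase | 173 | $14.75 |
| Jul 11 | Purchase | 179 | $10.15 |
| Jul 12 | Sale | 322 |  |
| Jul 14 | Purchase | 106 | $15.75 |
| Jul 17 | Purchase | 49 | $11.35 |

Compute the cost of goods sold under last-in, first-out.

COGS = $9,968.65

Jul 5, 463 sold [LIFO — newest first]: 255 @ $15.05 + 208 @ $10.60 = $6,042.55
Jul 12, 322 sold [LIFO — newest first]: 179 @ $10.15 + 143 @ $14.75 = $3,926.10
Total COGS = $6,042.55 + $3,926.10 = $9,968.65
Ending inventory: 88 @ $10.60 + 64 @ $11.55 + 300 @ $15.95 + 30 @ $14.75 + 106 @ $15.75 + 49 @ $11.35 = $9,125.15
Check: goods available $19,093.80 = COGS $9,968.65 + ending $9,125.15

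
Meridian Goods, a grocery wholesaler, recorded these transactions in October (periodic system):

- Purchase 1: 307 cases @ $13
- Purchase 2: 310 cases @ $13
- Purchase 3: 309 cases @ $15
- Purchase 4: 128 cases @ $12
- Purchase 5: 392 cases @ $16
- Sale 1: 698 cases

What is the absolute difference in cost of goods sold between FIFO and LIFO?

$1,242

FIFO COGS: 307 @ $13 + 310 @ $13 + 81 @ $15 = $9,236
LIFO COGS: 392 @ $16 + 128 @ $12 + 178 @ $15 = $10,478
Difference = |$9,236 − $10,478| = $1,242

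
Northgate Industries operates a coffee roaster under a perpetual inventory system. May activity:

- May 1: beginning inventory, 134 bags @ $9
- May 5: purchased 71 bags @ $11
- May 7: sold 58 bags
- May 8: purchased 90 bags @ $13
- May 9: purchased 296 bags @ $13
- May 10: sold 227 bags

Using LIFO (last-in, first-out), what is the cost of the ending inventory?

May 7, 58 sold [LIFO — newest first]: 58 @ $11 = $638
May 10, 227 sold [LIFO — newest first]: 227 @ $13 = $2,951
Total COGS = $638 + $2,951 = $3,589
Ending inventory: 134 @ $9 + 13 @ $11 + 90 @ $13 + 69 @ $13 = $3,416

Ending inventory = $3,416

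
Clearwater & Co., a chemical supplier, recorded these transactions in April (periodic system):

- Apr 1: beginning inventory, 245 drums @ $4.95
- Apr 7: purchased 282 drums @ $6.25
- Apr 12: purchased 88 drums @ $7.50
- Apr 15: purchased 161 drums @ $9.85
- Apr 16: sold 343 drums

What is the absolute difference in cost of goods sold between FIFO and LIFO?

$1,008.10

FIFO COGS: 245 @ $4.95 + 98 @ $6.25 = $1,825.25
LIFO COGS: 161 @ $9.85 + 88 @ $7.50 + 94 @ $6.25 = $2,833.35
Difference = |$1,825.25 − $2,833.35| = $1,008.10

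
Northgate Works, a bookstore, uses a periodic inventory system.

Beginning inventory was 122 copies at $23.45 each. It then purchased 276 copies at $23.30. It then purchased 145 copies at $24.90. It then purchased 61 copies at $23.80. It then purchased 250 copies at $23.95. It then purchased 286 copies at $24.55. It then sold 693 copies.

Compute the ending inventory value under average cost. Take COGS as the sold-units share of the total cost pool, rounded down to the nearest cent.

Ending inventory = $10,729.10

Sale 1, sell 693: 693/1140 × $27,362.80 → $16,633.70
Ending inventory (cost pool remaining) = $10,729.10
Check: goods available $27,362.80 = COGS $16,633.70 + ending $10,729.10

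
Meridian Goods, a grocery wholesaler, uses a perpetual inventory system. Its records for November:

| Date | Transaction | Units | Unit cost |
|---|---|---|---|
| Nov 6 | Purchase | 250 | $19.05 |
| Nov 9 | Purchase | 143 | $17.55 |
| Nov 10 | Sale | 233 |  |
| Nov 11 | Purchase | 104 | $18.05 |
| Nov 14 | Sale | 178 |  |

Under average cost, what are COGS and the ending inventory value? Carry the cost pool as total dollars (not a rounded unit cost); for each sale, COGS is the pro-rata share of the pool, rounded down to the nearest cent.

COGS = $7,573.37; ending inventory = $1,575.98

After Nov 6: 250 on hand, pool $4,762.50 (≈ $19.0500 each)
After Nov 9: 393 on hand, pool $7,272.15 (≈ $18.5042 each)
Nov 10, sell 233: 233/393 × $7,272.15 → $4,311.47
After Nov 11: 264 on hand, pool $4,837.88 (≈ $18.3253 each)
Nov 14, sell 178: 178/264 × $4,837.88 → $3,261.90
Total COGS = $4,311.47 + $3,261.90 = $7,573.37
Ending inventory (cost pool remaining) = $1,575.98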